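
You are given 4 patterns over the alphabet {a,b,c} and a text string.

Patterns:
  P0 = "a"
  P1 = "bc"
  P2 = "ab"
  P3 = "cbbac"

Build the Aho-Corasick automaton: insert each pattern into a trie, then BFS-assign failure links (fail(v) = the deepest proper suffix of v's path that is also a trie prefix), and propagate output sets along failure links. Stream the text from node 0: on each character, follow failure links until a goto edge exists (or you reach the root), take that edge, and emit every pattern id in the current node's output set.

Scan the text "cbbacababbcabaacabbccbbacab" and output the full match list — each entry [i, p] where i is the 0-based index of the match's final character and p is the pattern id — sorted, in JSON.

Construct AC machine:
Trie (insert patterns):
  n0 'ε': a→1 b→2 c→5
  n1 'a': b→4  [P0 ends]
  n2 'b': c→3
  n3 'bc': ·  [P1 ends]
  n4 'ab': ·  [P2 ends]
  n5 'c': b→6
  n6 'cb': b→7
  n7 'cbb': a→8
  n8 'cbba': c→9
  n9 'cbbac': ·  [P3 ends]

Failure links (BFS by depth):
  n1('a'): parent n0 fail=0; on 'a' 0 → fail=0;  out {0}∪∅={0}
  n2('b'): parent n0 fail=0; on 'b' 0 → fail=0;  out ∅∪∅=∅
  n5('c'): parent n0 fail=0; on 'c' 0 → fail=0;  out ∅∪∅=∅
  n3('bc'): parent n2 fail=0; on 'c' 0 → fail=5;  out {1}∪∅={1}
  n4('ab'): parent n1 fail=0; on 'b' 0 → fail=2;  out {2}∪∅={2}
  n6('cb'): parent n5 fail=0; on 'b' 0 → fail=2;  out ∅∪∅=∅
  n7('cbb'): parent n6 fail=2; on 'b' 2→0 → fail=2;  out ∅∪∅=∅
  n8('cbba'): parent n7 fail=2; on 'a' 2→0 → fail=1;  out ∅∪{0}={0}
  n9('cbbac'): parent n8 fail=1; on 'c' 1→0 → fail=5;  out {3}∪∅={3}

Scan:
[0] read 'c'  n0⇒n5
[1] read 'b'  n5⇒n6
[2] read 'b'  n6⇒n7
[3] read 'a'  n7⇒n8  → match P0@[3:3]
[4] read 'c'  n8⇒n9  → match P3@[0:4]
[5] read 'a'  n9⇒n1 ·f  → match P0@[5:5]
[6] read 'b'  n1⇒n4  → match P2@[5:6]
[7] read 'a'  n4⇒n1 ·f  → match P0@[7:7]
[8] read 'b'  n1⇒n4  → match P2@[7:8]
[9] read 'b'  n4⇒n2 ·f
[10] read 'c'  n2⇒n3  → match P1@[9:10]
[11] read 'a'  n3⇒n1 ·f  → match P0@[11:11]
[12] read 'b'  n1⇒n4  → match P2@[11:12]
[13] read 'a'  n4⇒n1 ·f  → match P0@[13:13]
[14] read 'a'  n1⇒n1 ·f  → match P0@[14:14]
[15] read 'c'  n1⇒n5 ·f
[16] read 'a'  n5⇒n1 ·f  → match P0@[16:16]
[17] read 'b'  n1⇒n4  → match P2@[16:17]
[18] read 'b'  n4⇒n2 ·f
[19] read 'c'  n2⇒n3  → match P1@[18:19]
[20] read 'c'  n3⇒n5 ·f
[21] read 'b'  n5⇒n6
[22] read 'b'  n6⇒n7
[23] read 'a'  n7⇒n8  → match P0@[23:23]
[24] read 'c'  n8⇒n9  → match P3@[20:24]
[25] read 'a'  n9⇒n1 ·f  → match P0@[25:25]
[26] read 'b'  n1⇒n4  → match P2@[25:26]

All matches (sorted): [[3,0],[4,3],[5,0],[6,2],[7,0],[8,2],[10,1],[11,0],[12,2],[13,0],[14,0],[16,0],[17,2],[19,1],[23,0],[24,3],[25,0],[26,2]]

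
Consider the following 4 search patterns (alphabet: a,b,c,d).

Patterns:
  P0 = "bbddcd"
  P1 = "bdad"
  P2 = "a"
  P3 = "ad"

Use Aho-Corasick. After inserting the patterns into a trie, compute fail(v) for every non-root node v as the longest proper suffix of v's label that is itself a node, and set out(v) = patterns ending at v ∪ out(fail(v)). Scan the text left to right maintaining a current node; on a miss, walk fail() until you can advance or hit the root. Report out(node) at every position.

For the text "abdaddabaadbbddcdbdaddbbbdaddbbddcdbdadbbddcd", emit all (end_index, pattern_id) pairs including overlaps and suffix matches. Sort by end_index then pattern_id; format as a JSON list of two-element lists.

Build automaton:
Trie nodes:
  0='ε' goto a→10 b→1
  1='b' goto b→2 d→7
  2='bb' goto d→3
  3='bbd' goto d→4
  4='bbdd' goto c→5
  5='bbddc' goto d→6
  6='bbddcd' goto ·  [P0 ends]
  7='bd' goto a→8
  8='bda' goto d→9
  9='bdad' goto ·  [P1 ends]
  10='a' goto d→11  [P2 ends]
  11='ad' goto ·  [P3 ends]

Failure links (BFS by depth):
  n1('b'): parent n0 fail=0; on 'b' 0 → fail=0;  out ∅∪∅=∅
  n10('a'): parent n0 fail=0; on 'a' 0 → fail=0;  out {2}∪∅={2}
  n2('bb'): parent n1 fail=0; on 'b' 0 → fail=1;  out ∅∪∅=∅
  n7('bd'): parent n1 fail=0; on 'd' 0 → fail=0;  out ∅∪∅=∅
  n11('ad'): parent n10 fail=0; on 'd' 0 → fail=0;  out {3}∪∅={3}
  n3('bbd'): parent n2 fail=1; on 'd' 1 → fail=7;  out ∅∪∅=∅
  n8('bda'): parent n7 fail=0; on 'a' 0 → fail=10;  out ∅∪{2}={2}
  n4('bbdd'): parent n3 fail=7; on 'd' 7→0 → fail=0;  out ∅∪∅=∅
  n9('bdad'): parent n8 fail=10; on 'd' 10 → fail=11;  out {1}∪{3}={1,3}
  n5('bbddc'): parent n4 fail=0; on 'c' 0 → fail=0;  out ∅∪∅=∅
  n6('bbddcd'): parent n5 fail=0; on 'd' 0 → fail=0;  out {0}∪∅={0}

Text stream:
pos 0 'a': at 10  → match P2@[0:0]
pos 1 'b': at 1 ·f
pos 2 'd': at 7
pos 3 'a': at 8  → match P2@[3:3]
pos 4 'd': at 9  → match P1@[1:4],P3@[3:4]
pos 5 'd': at 0 ·f
pos 6 'a': at 10  → match P2@[6:6]
pos 7 'b': at 1 ·f
pos 8 'a': at 10 ·f  → match P2@[8:8]
pos 9 'a': at 10 ·f  → match P2@[9:9]
pos 10 'd': at 11  → match P3@[9:10]
pos 11 'b': at 1 ·f
pos 12 'b': at 2
pos 13 'd': at 3
pos 14 'd': at 4
pos 15 'c': at 5
pos 16 'd': at 6  → match P0@[11:16]
pos 17 'b': at 1 ·f
pos 18 'd': at 7
pos 19 'a': at 8  → match P2@[19:19]
pos 20 'd': at 9  → match P1@[17:20],P3@[19:20]
pos 21 'd': at 0 ·f
pos 22 'b': at 1
pos 23 'b': at 2
pos 24 'b': at 2 ·f
pos 25 'd': at 3
pos 26 'a': at 8 ·f  → match P2@[26:26]
pos 27 'd': at 9  → match P1@[24:27],P3@[26:27]
pos 28 'd': at 0 ·f
pos 29 'b': at 1
pos 30 'b': at 2
pos 31 'd': at 3
pos 32 'd': at 4
pos 33 'c': at 5
pos 34 'd': at 6  → match P0@[29:34]
pos 35 'b': at 1 ·f
pos 36 'd': at 7
pos 37 'a': at 8  → match P2@[37:37]
pos 38 'd': at 9  → match P1@[35:38],P3@[37:38]
pos 39 'b': at 1 ·f
pos 40 'b': at 2
pos 41 'd': at 3
pos 42 'd': at 4
pos 43 'c': at 5
pos 44 'd': at 6  → match P0@[39:44]

All matches (sorted): [[0,2],[3,2],[4,1],[4,3],[6,2],[8,2],[9,2],[10,3],[16,0],[19,2],[20,1],[20,3],[26,2],[27,1],[27,3],[34,0],[37,2],[38,1],[38,3],[44,0]]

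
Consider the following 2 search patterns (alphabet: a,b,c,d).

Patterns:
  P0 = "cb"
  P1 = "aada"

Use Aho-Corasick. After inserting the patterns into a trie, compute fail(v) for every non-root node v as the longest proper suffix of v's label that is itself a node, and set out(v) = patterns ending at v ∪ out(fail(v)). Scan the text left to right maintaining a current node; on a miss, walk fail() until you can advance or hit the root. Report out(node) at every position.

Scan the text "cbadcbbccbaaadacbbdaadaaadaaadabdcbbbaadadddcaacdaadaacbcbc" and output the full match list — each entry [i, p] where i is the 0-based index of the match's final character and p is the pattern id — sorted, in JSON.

Construct AC machine:
Trie (insert patterns):
  n0 'ε': a→3 c→1
  n1 'c': b→2
  n2 'cb': ·  [P0 ends]
  n3 'a': a→4
  n4 'aa': d→5
  n5 'aad': a→6
  n6 'aada': ·  [P1 ends]

Failure links (BFS by depth):
  n1('c'): parent n0 fail=0; on 'c' 0 → fail=0;  out ∅∪∅=∅
  n3('a'): parent n0 fail=0; on 'a' 0 → fail=0;  out ∅∪∅=∅
  n2('cb'): parent n1 fail=0; on 'b' 0 → fail=0;  out {0}∪∅={0}
  n4('aa'): parent n3 fail=0; on 'a' 0 → fail=3;  out ∅∪∅=∅
  n5('aad'): parent n4 fail=3; on 'd' 3→0 → fail=0;  out ∅∪∅=∅
  n6('aada'): parent n5 fail=0; on 'a' 0 → fail=3;  out {1}∪∅={1}

Scan:
pos 0 'c': at 1
pos 1 'b': at 2  → match P0@[0:1]
pos 2 'a': at 3 (via fail)
pos 3 'd': at 0 (via fail)
pos 4 'c': at 1
pos 5 'b': at 2  → match P0@[4:5]
pos 6 'b': at 0 (via fail)
pos 7 'c': at 1
pos 8 'c': at 1 (via fail)
pos 9 'b': at 2  → match P0@[8:9]
pos 10 'a': at 3 (via fail)
pos 11 'a': at 4
pos 12 'a': at 4 (via fail)
pos 13 'd': at 5
pos 14 'a': at 6  → match P1@[11:14]
pos 15 'c': at 1 (via fail)
pos 16 'b': at 2  → match P0@[15:16]
pos 17 'b': at 0 (via fail)
pos 18 'd': at 0
pos 19 'a': at 3
pos 20 'a': at 4
pos 21 'd': at 5
pos 22 'a': at 6  → match P1@[19:22]
pos 23 'a': at 4 (via fail)
pos 24 'a': at 4 (via fail)
pos 25 'd': at 5
pos 26 'a': at 6  → match P1@[23:26]
pos 27 'a': at 4 (via fail)
pos 28 'a': at 4 (via fail)
pos 29 'd': at 5
pos 30 'a': at 6  → match P1@[27:30]
pos 31 'b': at 0 (via fail)
pos 32 'd': at 0
pos 33 'c': at 1
pos 34 'b': at 2  → match P0@[33:34]
pos 35 'b': at 0 (via fail)
pos 36 'b': at 0
pos 37 'a': at 3
pos 38 'a': at 4
pos 39 'd': at 5
pos 40 'a': at 6  → match P1@[37:40]
pos 41 'd': at 0 (via fail)
pos 42 'd': at 0
pos 43 'd': at 0
pos 44 'c': at 1
pos 45 'a': at 3 (via fail)
pos 46 'a': at 4
pos 47 'c': at 1 (via fail)
pos 48 'd': at 0 (via fail)
pos 49 'a': at 3
pos 50 'a': at 4
pos 51 'd': at 5
pos 52 'a': at 6  → match P1@[49:52]
pos 53 'a': at 4 (via fail)
pos 54 'c': at 1 (via fail)
pos 55 'b': at 2  → match P0@[54:55]
pos 56 'c': at 1 (via fail)
pos 57 'b': at 2  → match P0@[56:57]
pos 58 'c': at 1 (via fail)

Result: [[1,0],[5,0],[9,0],[14,1],[16,0],[22,1],[26,1],[30,1],[34,0],[40,1],[52,1],[55,0],[57,0]]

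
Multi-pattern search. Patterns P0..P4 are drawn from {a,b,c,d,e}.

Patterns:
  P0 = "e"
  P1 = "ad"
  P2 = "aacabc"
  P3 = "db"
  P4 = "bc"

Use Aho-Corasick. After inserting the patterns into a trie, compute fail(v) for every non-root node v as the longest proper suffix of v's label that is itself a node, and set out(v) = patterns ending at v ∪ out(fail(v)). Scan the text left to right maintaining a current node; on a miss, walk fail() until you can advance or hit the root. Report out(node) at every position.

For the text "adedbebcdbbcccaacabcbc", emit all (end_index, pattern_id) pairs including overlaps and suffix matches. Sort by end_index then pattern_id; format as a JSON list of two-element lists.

Construct AC machine:
Trie nodes:
  0='ε' goto a→2 b→11 d→9 e→1
  1='e' goto ·  [P0 ends]
  2='a' goto a→4 d→3
  3='ad' goto ·  [P1 ends]
  4='aa' goto c→5
  5='aac' goto a→6
  6='aaca' goto b→7
  7='aacab' goto c→8
  8='aacabc' goto ·  [P2 ends]
  9='d' goto b→10
  10='db' goto ·  [P3 ends]
  11='b' goto c→12
  12='bc' goto ·  [P4 ends]

BFS fail/out derivation:
  fail(1) 'e': from fail(0)=0 chase 'e': 0 ⇒ 0;  out={0}∪out(0)={0}
  fail(2) 'a': from fail(0)=0 chase 'a': 0 ⇒ 0;  out=∅∪out(0)=∅
  fail(9) 'd': from fail(0)=0 chase 'd': 0 ⇒ 0;  out=∅∪out(0)=∅
  fail(11) 'b': from fail(0)=0 chase 'b': 0 ⇒ 0;  out=∅∪out(0)=∅
  fail(3) 'ad': from fail(2)=0 chase 'd': 0 ⇒ 9;  out={1}∪out(9)={1}
  fail(4) 'aa': from fail(2)=0 chase 'a': 0 ⇒ 2;  out=∅∪out(2)=∅
  fail(10) 'db': from fail(9)=0 chase 'b': 0 ⇒ 11;  out={3}∪out(11)={3}
  fail(12) 'bc': from fail(11)=0 chase 'c': 0 ⇒ 0;  out={4}∪out(0)={4}
  fail(5) 'aac': from fail(4)=2 chase 'c': 2→0 ⇒ 0;  out=∅∪out(0)=∅
  fail(6) 'aaca': from fail(5)=0 chase 'a': 0 ⇒ 2;  out=∅∪out(2)=∅
  fail(7) 'aacab': from fail(6)=2 chase 'b': 2→0 ⇒ 11;  out=∅∪out(11)=∅
  fail(8) 'aacabc': from fail(7)=11 chase 'c': 11 ⇒ 12;  out={2}∪out(12)={2,4}

Text stream:
[0] read 'a'  n0⇒n2
[1] read 'd'  n2⇒n3  ** P1@[0:1]
[2] read 'e'  n3⇒n1 (fail-walked)  ** P0@[2:2]
[3] read 'd'  n1⇒n9 (fail-walked)
[4] read 'b'  n9⇒n10  ** P3@[3:4]
[5] read 'e'  n10⇒n1 (fail-walked)  ** P0@[5:5]
[6] read 'b'  n1⇒n11 (fail-walked)
[7] read 'c'  n11⇒n12  ** P4@[6:7]
[8] read 'd'  n12⇒n9 (fail-walked)
[9] read 'b'  n9⇒n10  ** P3@[8:9]
[10] read 'b'  n10⇒n11 (fail-walked)
[11] read 'c'  n11⇒n12  ** P4@[10:11]
[12] read 'c'  n12⇒n0 (fail-walked)
[13] read 'c'  n0⇒n0
[14] read 'a'  n0⇒n2
[15] read 'a'  n2⇒n4
[16] read 'c'  n4⇒n5
[17] read 'a'  n5⇒n6
[18] read 'b'  n6⇒n7
[19] read 'c'  n7⇒n8  ** P2@[14:19],P4@[18:19]
[20] read 'b'  n8⇒n11 (fail-walked)
[21] read 'c'  n11⇒n12  ** P4@[20:21]

Result: [[1,1],[2,0],[4,3],[5,0],[7,4],[9,3],[11,4],[19,2],[19,4],[21,4]]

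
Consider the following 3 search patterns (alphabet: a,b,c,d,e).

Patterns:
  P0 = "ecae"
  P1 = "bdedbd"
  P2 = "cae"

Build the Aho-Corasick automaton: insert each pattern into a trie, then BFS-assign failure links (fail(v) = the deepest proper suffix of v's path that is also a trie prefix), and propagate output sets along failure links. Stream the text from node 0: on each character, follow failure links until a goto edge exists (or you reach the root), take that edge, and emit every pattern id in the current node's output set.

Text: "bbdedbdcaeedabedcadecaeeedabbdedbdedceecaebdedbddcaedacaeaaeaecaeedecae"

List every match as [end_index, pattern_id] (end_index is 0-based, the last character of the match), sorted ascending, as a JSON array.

Construct AC machine:
Trie nodes:
  n0 'ε': b→5 c→11 e→1
  n1 'e': c→2
  n2 'ec': a→3
  n3 'eca': e→4
  n4 'ecae': ·  [P0 ends]
  n5 'b': d→6
  n6 'bd': e→7
  n7 'bde': d→8
  n8 'bded': b→9
  n9 'bdedb': d→10
  n10 'bdedbd': ·  [P1 ends]
  n11 'c': a→12
  n12 'ca': e→13
  n13 'cae': ·  [P2 ends]

Failure links (BFS by depth):
  fail(1) 'e': from fail(0)=0 chase 'e': 0 ⇒ 0;  out=∅∪out(0)=∅
  fail(5) 'b': from fail(0)=0 chase 'b': 0 ⇒ 0;  out=∅∪out(0)=∅
  fail(11) 'c': from fail(0)=0 chase 'c': 0 ⇒ 0;  out=∅∪out(0)=∅
  fail(2) 'ec': from fail(1)=0 chase 'c': 0 ⇒ 11;  out=∅∪out(11)=∅
  fail(6) 'bd': from fail(5)=0 chase 'd': 0 ⇒ 0;  out=∅∪out(0)=∅
  fail(12) 'ca': from fail(11)=0 chase 'a': 0 ⇒ 0;  out=∅∪out(0)=∅
  fail(3) 'eca': from fail(2)=11 chase 'a': 11 ⇒ 12;  out=∅∪out(12)=∅
  fail(7) 'bde': from fail(6)=0 chase 'e': 0 ⇒ 1;  out=∅∪out(1)=∅
  fail(13) 'cae': from fail(12)=0 chase 'e': 0 ⇒ 1;  out={2}∪out(1)={2}
  fail(4) 'ecae': from fail(3)=12 chase 'e': 12 ⇒ 13;  out={0}∪out(13)={0,2}
  fail(8) 'bded': from fail(7)=1 chase 'd': 1→0 ⇒ 0;  out=∅∪out(0)=∅
  fail(9) 'bdedb': from fail(8)=0 chase 'b': 0 ⇒ 5;  out=∅∪out(5)=∅
  fail(10) 'bdedbd': from fail(9)=5 chase 'd': 5 ⇒ 6;  out={1}∪out(6)={1}

Text stream:
i=0 'b': node 0→5
i=1 'b': node 5→5 (via fail)
i=2 'd': node 5→6
i=3 'e': node 6→7
i=4 'd': node 7→8
i=5 'b': node 8→9
i=6 'd': node 9→10  emit P1@[1:6]
i=7 'c': node 10→11 (via fail)
i=8 'a': node 11→12
i=9 'e': node 12→13  emit P2@[7:9]
i=10 'e': node 13→1 (via fail)
i=11 'd': node 1→0 (via fail)
i=12 'a': node 0→0
i=13 'b': node 0→5
i=14 'e': node 5→1 (via fail)
i=15 'd': node 1→0 (via fail)
i=16 'c': node 0→11
i=17 'a': node 11→12
i=18 'd': node 12→0 (via fail)
i=19 'e': node 0→1
i=20 'c': node 1→2
i=21 'a': node 2→3
i=22 'e': node 3→4  emit P0@[19:22],P2@[20:22]
i=23 'e': node 4→1 (via fail)
i=24 'e': node 1→1 (via fail)
i=25 'd': node 1→0 (via fail)
i=26 'a': node 0→0
i=27 'b': node 0→5
i=28 'b': node 5→5 (via fail)
i=29 'd': node 5→6
i=30 'e': node 6→7
i=31 'd': node 7→8
i=32 'b': node 8→9
i=33 'd': node 9→10  emit P1@[28:33]
i=34 'e': node 10→7 (via fail)
i=35 'd': node 7→8
i=36 'c': node 8→11 (via fail)
i=37 'e': node 11→1 (via fail)
i=38 'e': node 1→1 (via fail)
i=39 'c': node 1→2
i=40 'a': node 2→3
i=41 'e': node 3→4  emit P0@[38:41],P2@[39:41]
i=42 'b': node 4→5 (via fail)
i=43 'd': node 5→6
i=44 'e': node 6→7
i=45 'd': node 7→8
i=46 'b': node 8→9
i=47 'd': node 9→10  emit P1@[42:47]
i=48 'd': node 10→0 (via fail)
i=49 'c': node 0→11
i=50 'a': node 11→12
i=51 'e': node 12→13  emit P2@[49:51]
i=52 'd': node 13→0 (via fail)
i=53 'a': node 0→0
i=54 'c': node 0→11
i=55 'a': node 11→12
i=56 'e': node 12→13  emit P2@[54:56]
i=57 'a': node 13→0 (via fail)
i=58 'a': node 0→0
i=59 'e': node 0→1
i=60 'a': node 1→0 (via fail)
i=61 'e': node 0→1
i=62 'c': node 1→2
i=63 'a': node 2→3
i=64 'e': node 3→4  emit P0@[61:64],P2@[62:64]
i=65 'e': node 4→1 (via fail)
i=66 'd': node 1→0 (via fail)
i=67 'e': node 0→1
i=68 'c': node 1→2
i=69 'a': node 2→3
i=70 'e': node 3→4  emit P0@[67:70],P2@[68:70]

All matches (sorted): [[6,1],[9,2],[22,0],[22,2],[33,1],[41,0],[41,2],[47,1],[51,2],[56,2],[64,0],[64,2],[70,0],[70,2]]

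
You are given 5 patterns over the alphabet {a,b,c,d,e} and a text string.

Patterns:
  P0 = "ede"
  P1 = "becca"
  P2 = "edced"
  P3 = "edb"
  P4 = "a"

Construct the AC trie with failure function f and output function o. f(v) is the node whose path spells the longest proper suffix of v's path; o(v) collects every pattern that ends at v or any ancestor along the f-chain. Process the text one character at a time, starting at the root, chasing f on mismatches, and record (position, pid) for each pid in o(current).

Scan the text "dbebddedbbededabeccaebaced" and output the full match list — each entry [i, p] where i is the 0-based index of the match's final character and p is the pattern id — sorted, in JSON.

Construct AC machine:
Trie (insert patterns):
  n0 'ε': a→13 b→4 e→1
  n1 'e': d→2
  n2 'ed': b→12 c→9 e→3
  n3 'ede': ·  ←P0
  n4 'b': e→5
  n5 'be': c→6
  n6 'bec': c→7
  n7 'becc': a→8
  n8 'becca': ·  ←P1
  n9 'edc': e→10
  n10 'edce': d→11
  n11 'edced': ·  ←P2
  n12 'edb': ·  ←P3
  n13 'a': ·  ←P4

Failure links (BFS by depth):
  fail(1) 'e': from fail(0)=0 chase 'e': 0 ⇒ 0;  out=∅∪out(0)=∅
  fail(4) 'b': from fail(0)=0 chase 'b': 0 ⇒ 0;  out=∅∪out(0)=∅
  fail(13) 'a': from fail(0)=0 chase 'a': 0 ⇒ 0;  out={4}∪out(0)={4}
  fail(2) 'ed': from fail(1)=0 chase 'd': 0 ⇒ 0;  out=∅∪out(0)=∅
  fail(5) 'be': from fail(4)=0 chase 'e': 0 ⇒ 1;  out=∅∪out(1)=∅
  fail(3) 'ede': from fail(2)=0 chase 'e': 0 ⇒ 1;  out={0}∪out(1)={0}
  fail(6) 'bec': from fail(5)=1 chase 'c': 1→0 ⇒ 0;  out=∅∪out(0)=∅
  fail(9) 'edc': from fail(2)=0 chase 'c': 0 ⇒ 0;  out=∅∪out(0)=∅
  fail(12) 'edb': from fail(2)=0 chase 'b': 0 ⇒ 4;  out={3}∪out(4)={3}
  fail(7) 'becc': from fail(6)=0 chase 'c': 0 ⇒ 0;  out=∅∪out(0)=∅
  fail(10) 'edce': from fail(9)=0 chase 'e': 0 ⇒ 1;  out=∅∪out(1)=∅
  fail(8) 'becca': from fail(7)=0 chase 'a': 0 ⇒ 13;  out={1}∪out(13)={1,4}
  fail(11) 'edced': from fail(10)=1 chase 'd': 1 ⇒ 2;  out={2}∪out(2)={2}

Text stream:
i=0 'd': node 0→0
i=1 'b': node 0→4
i=2 'e': node 4→5
i=3 'b': node 5→4 (fail-walked)
i=4 'd': node 4→0 (fail-walked)
i=5 'd': node 0→0
i=6 'e': node 0→1
i=7 'd': node 1→2
i=8 'b': node 2→12  ** P3@[6:8]
i=9 'b': node 12→4 (fail-walked)
i=10 'e': node 4→5
i=11 'd': node 5→2 (fail-walked)
i=12 'e': node 2→3  ** P0@[10:12]
i=13 'd': node 3→2 (fail-walked)
i=14 'a': node 2→13 (fail-walked)  ** P4@[14:14]
i=15 'b': node 13→4 (fail-walked)
i=16 'e': node 4→5
i=17 'c': node 5→6
i=18 'c': node 6→7
i=19 'a': node 7→8  ** P1@[15:19],P4@[19:19]
i=20 'e': node 8→1 (fail-walked)
i=21 'b': node 1→4 (fail-walked)
i=22 'a': node 4→13 (fail-walked)  ** P4@[22:22]
i=23 'c': node 13→0 (fail-walked)
i=24 'e': node 0→1
i=25 'd': node 1→2

Matches: [[8,3],[12,0],[14,4],[19,1],[19,4],[22,4]]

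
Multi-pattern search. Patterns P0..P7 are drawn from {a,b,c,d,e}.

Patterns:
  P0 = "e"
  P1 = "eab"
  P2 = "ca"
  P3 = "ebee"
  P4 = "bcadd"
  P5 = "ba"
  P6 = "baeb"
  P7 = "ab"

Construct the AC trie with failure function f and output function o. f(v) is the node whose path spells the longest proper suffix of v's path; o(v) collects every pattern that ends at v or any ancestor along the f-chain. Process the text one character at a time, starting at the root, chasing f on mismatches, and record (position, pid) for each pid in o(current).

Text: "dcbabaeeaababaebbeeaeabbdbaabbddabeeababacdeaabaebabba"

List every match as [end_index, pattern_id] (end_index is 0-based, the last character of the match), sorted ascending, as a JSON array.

Build:
Trie nodes:
  n0 'ε': a→17 b→9 c→4 e→1
  n1 'e': a→2 b→6  ←P0
  n2 'ea': b→3
  n3 'eab': ·  ←P1
  n4 'c': a→5
  n5 'ca': ·  ←P2
  n6 'eb': e→7
  n7 'ebe': e→8
  n8 'ebee': ·  ←P3
  n9 'b': a→14 c→10
  n10 'bc': a→11
  n11 'bca': d→12
  n12 'bcad': d→13
  n13 'bcadd': ·  ←P4
  n14 'ba': e→15  ←P5
  n15 'bae': b→16
  n16 'baeb': ·  ←P6
  n17 'a': b→18
  n18 'ab': ·  ←P7

BFS fail/out derivation:
  fail(1) 'e': from fail(0)=0 chase 'e': 0 ⇒ 0;  out={0}∪out(0)={0}
  fail(4) 'c': from fail(0)=0 chase 'c': 0 ⇒ 0;  out=∅∪out(0)=∅
  fail(9) 'b': from fail(0)=0 chase 'b': 0 ⇒ 0;  out=∅∪out(0)=∅
  fail(17) 'a': from fail(0)=0 chase 'a': 0 ⇒ 0;  out=∅∪out(0)=∅
  fail(2) 'ea': from fail(1)=0 chase 'a': 0 ⇒ 17;  out=∅∪out(17)=∅
  fail(5) 'ca': from fail(4)=0 chase 'a': 0 ⇒ 17;  out={2}∪out(17)={2}
  fail(6) 'eb': from fail(1)=0 chase 'b': 0 ⇒ 9;  out=∅∪out(9)=∅
  fail(10) 'bc': from fail(9)=0 chase 'c': 0 ⇒ 4;  out=∅∪out(4)=∅
  fail(14) 'ba': from fail(9)=0 chase 'a': 0 ⇒ 17;  out={5}∪out(17)={5}
  fail(18) 'ab': from fail(17)=0 chase 'b': 0 ⇒ 9;  out={7}∪out(9)={7}
  fail(3) 'eab': from fail(2)=17 chase 'b': 17 ⇒ 18;  out={1}∪out(18)={1,7}
  fail(7) 'ebe': from fail(6)=9 chase 'e': 9→0 ⇒ 1;  out=∅∪out(1)={0}
  fail(11) 'bca': from fail(10)=4 chase 'a': 4 ⇒ 5;  out=∅∪out(5)={2}
  fail(15) 'bae': from fail(14)=17 chase 'e': 17→0 ⇒ 1;  out=∅∪out(1)={0}
  fail(8) 'ebee': from fail(7)=1 chase 'e': 1→0 ⇒ 1;  out={3}∪out(1)={0,3}
  fail(12) 'bcad': from fail(11)=5 chase 'd': 5→17→0 ⇒ 0;  out=∅∪out(0)=∅
  fail(16) 'baeb': from fail(15)=1 chase 'b': 1 ⇒ 6;  out={6}∪out(6)={6}
  fail(13) 'bcadd': from fail(12)=0 chase 'd': 0 ⇒ 0;  out={4}∪out(0)={4}

Text stream:
i=0 'd': node 0→0
i=1 'c': node 0→4
i=2 'b': node 4→9 (fail-walked)
i=3 'a': node 9→14  ** P5@[2:3]
i=4 'b': node 14→18 (fail-walked)  ** P7@[3:4]
i=5 'a': node 18→14 (fail-walked)  ** P5@[4:5]
i=6 'e': node 14→15  ** P0@[6:6]
i=7 'e': node 15→1 (fail-walked)  ** P0@[7:7]
i=8 'a': node 1→2
i=9 'a': node 2→17 (fail-walked)
i=10 'b': node 17→18  ** P7@[9:10]
i=11 'a': node 18→14 (fail-walked)  ** P5@[10:11]
i=12 'b': node 14→18 (fail-walked)  ** P7@[11:12]
i=13 'a': node 18→14 (fail-walked)  ** P5@[12:13]
i=14 'e': node 14→15  ** P0@[14:14]
i=15 'b': node 15→16  ** P6@[12:15]
i=16 'b': node 16→9 (fail-walked)
i=17 'e': node 9→1 (fail-walked)  ** P0@[17:17]
i=18 'e': node 1→1 (fail-walked)  ** P0@[18:18]
i=19 'a': node 1→2
i=20 'e': node 2→1 (fail-walked)  ** P0@[20:20]
i=21 'a': node 1→2
i=22 'b': node 2→3  ** P1@[20:22],P7@[21:22]
i=23 'b': node 3→9 (fail-walked)
i=24 'd': node 9→0 (fail-walked)
i=25 'b': node 0→9
i=26 'a': node 9→14  ** P5@[25:26]
i=27 'a': node 14→17 (fail-walked)
i=28 'b': node 17→18  ** P7@[27:28]
i=29 'b': node 18→9 (fail-walked)
i=30 'd': node 9→0 (fail-walked)
i=31 'd': node 0→0
i=32 'a': node 0→17
i=33 'b': node 17→18  ** P7@[32:33]
i=34 'e': node 18→1 (fail-walked)  ** P0@[34:34]
i=35 'e': node 1→1 (fail-walked)  ** P0@[35:35]
i=36 'a': node 1→2
i=37 'b': node 2→3  ** P1@[35:37],P7@[36:37]
i=38 'a': node 3→14 (fail-walked)  ** P5@[37:38]
i=39 'b': node 14→18 (fail-walked)  ** P7@[38:39]
i=40 'a': node 18→14 (fail-walked)  ** P5@[39:40]
i=41 'c': node 14→4 (fail-walked)
i=42 'd': node 4→0 (fail-walked)
i=43 'e': node 0→1  ** P0@[43:43]
i=44 'a': node 1→2
i=45 'a': node 2→17 (fail-walked)
i=46 'b': node 17→18  ** P7@[45:46]
i=47 'a': node 18→14 (fail-walked)  ** P5@[46:47]
i=48 'e': node 14→15  ** P0@[48:48]
i=49 'b': node 15→16  ** P6@[46:49]
i=50 'a': node 16→14 (fail-walked)  ** P5@[49:50]
i=51 'b': node 14→18 (fail-walked)  ** P7@[50:51]
i=52 'b': node 18→9 (fail-walked)
i=53 'a': node 9→14  ** P5@[52:53]

Result: [[3,5],[4,7],[5,5],[6,0],[7,0],[10,7],[11,5],[12,7],[13,5],[14,0],[15,6],[17,0],[18,0],[20,0],[22,1],[22,7],[26,5],[28,7],[33,7],[34,0],[35,0],[37,1],[37,7],[38,5],[39,7],[40,5],[43,0],[46,7],[47,5],[48,0],[49,6],[50,5],[51,7],[53,5]]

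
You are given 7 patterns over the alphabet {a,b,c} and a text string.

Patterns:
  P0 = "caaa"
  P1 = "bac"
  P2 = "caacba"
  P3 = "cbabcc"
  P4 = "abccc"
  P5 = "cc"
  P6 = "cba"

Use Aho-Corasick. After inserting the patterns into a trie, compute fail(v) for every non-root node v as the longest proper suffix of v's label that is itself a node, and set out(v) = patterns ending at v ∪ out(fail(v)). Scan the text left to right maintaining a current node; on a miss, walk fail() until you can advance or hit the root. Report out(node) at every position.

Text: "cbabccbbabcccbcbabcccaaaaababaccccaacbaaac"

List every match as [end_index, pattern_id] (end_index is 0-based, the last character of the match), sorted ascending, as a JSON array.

Build:
Trie nodes:
  n0 'ε': a→16 b→5 c→1
  n1 'c': a→2 b→11 c→21
  n2 'ca': a→3
  n3 'caa': a→4 c→8
  n4 'caaa': ·  ←P0
  n5 'b': a→6
  n6 'ba': c→7
  n7 'bac': ·  ←P1
  n8 'caac': b→9
  n9 'caacb': a→10
  n10 'caacba': ·  ←P2
  n11 'cb': a→12
  n12 'cba': b→13  ←P6
  n13 'cbab': c→14
  n14 'cbabc': c→15
  n15 'cbabcc': ·  ←P3
  n16 'a': b→17
  n17 'ab': c→18
  n18 'abc': c→19
  n19 'abcc': c→20
  n20 'abccc': ·  ←P4
  n21 'cc': ·  ←P5

Failure links (BFS by depth):
  n1('c'): parent n0 fail=0; on 'c' 0 → fail=0;  out ∅∪∅=∅
  n5('b'): parent n0 fail=0; on 'b' 0 → fail=0;  out ∅∪∅=∅
  n16('a'): parent n0 fail=0; on 'a' 0 → fail=0;  out ∅∪∅=∅
  n2('ca'): parent n1 fail=0; on 'a' 0 → fail=16;  out ∅∪∅=∅
  n6('ba'): parent n5 fail=0; on 'a' 0 → fail=16;  out ∅∪∅=∅
  n11('cb'): parent n1 fail=0; on 'b' 0 → fail=5;  out ∅∪∅=∅
  n17('ab'): parent n16 fail=0; on 'b' 0 → fail=5;  out ∅∪∅=∅
  n21('cc'): parent n1 fail=0; on 'c' 0 → fail=1;  out {5}∪∅={5}
  n3('caa'): parent n2 fail=16; on 'a' 16→0 → fail=16;  out ∅∪∅=∅
  n7('bac'): parent n6 fail=16; on 'c' 16→0 → fail=1;  out {1}∪∅={1}
  n12('cba'): parent n11 fail=5; on 'a' 5 → fail=6;  out {6}∪∅={6}
  n18('abc'): parent n17 fail=5; on 'c' 5→0 → fail=1;  out ∅∪∅=∅
  n4('caaa'): parent n3 fail=16; on 'a' 16→0 → fail=16;  out {0}∪∅={0}
  n8('caac'): parent n3 fail=16; on 'c' 16→0 → fail=1;  out ∅∪∅=∅
  n13('cbab'): parent n12 fail=6; on 'b' 6→16 → fail=17;  out ∅∪∅=∅
  n19('abcc'): parent n18 fail=1; on 'c' 1 → fail=21;  out ∅∪{5}={5}
  n9('caacb'): parent n8 fail=1; on 'b' 1 → fail=11;  out ∅∪∅=∅
  n14('cbabc'): parent n13 fail=17; on 'c' 17 → fail=18;  out ∅∪∅=∅
  n20('abccc'): parent n19 fail=21; on 'c' 21→1 → fail=21;  out {4}∪{5}={4,5}
  n10('caacba'): parent n9 fail=11; on 'a' 11 → fail=12;  out {2}∪{6}={2,6}
  n15('cbabcc'): parent n14 fail=18; on 'c' 18 → fail=19;  out {3}∪{5}={3,5}

Text stream:
pos 0 'c': at 1
pos 1 'b': at 11
pos 2 'a': at 12  → match P6@[0:2]
pos 3 'b': at 13
pos 4 'c': at 14
pos 5 'c': at 15  → match P3@[0:5],P5@[4:5]
pos 6 'b': at 11 (fail-walked)
pos 7 'b': at 5 (fail-walked)
pos 8 'a': at 6
pos 9 'b': at 17 (fail-walked)
pos 10 'c': at 18
pos 11 'c': at 19  → match P5@[10:11]
pos 12 'c': at 20  → match P4@[8:12],P5@[11:12]
pos 13 'b': at 11 (fail-walked)
pos 14 'c': at 1 (fail-walked)
pos 15 'b': at 11
pos 16 'a': at 12  → match P6@[14:16]
pos 17 'b': at 13
pos 18 'c': at 14
pos 19 'c': at 15  → match P3@[14:19],P5@[18:19]
pos 20 'c': at 20 (fail-walked)  → match P4@[16:20],P5@[19:20]
pos 21 'a': at 2 (fail-walked)
pos 22 'a': at 3
pos 23 'a': at 4  → match P0@[20:23]
pos 24 'a': at 16 (fail-walked)
pos 25 'a': at 16 (fail-walked)
pos 26 'b': at 17
pos 27 'a': at 6 (fail-walked)
pos 28 'b': at 17 (fail-walked)
pos 29 'a': at 6 (fail-walked)
pos 30 'c': at 7  → match P1@[28:30]
pos 31 'c': at 21 (fail-walked)  → match P5@[30:31]
pos 32 'c': at 21 (fail-walked)  → match P5@[31:32]
pos 33 'c': at 21 (fail-walked)  → match P5@[32:33]
pos 34 'a': at 2 (fail-walked)
pos 35 'a': at 3
pos 36 'c': at 8
pos 37 'b': at 9
pos 38 'a': at 10  → match P2@[33:38],P6@[36:38]
pos 39 'a': at 16 (fail-walked)
pos 40 'a': at 16 (fail-walked)
pos 41 'c': at 1 (fail-walked)

Matches: [[2,6],[5,3],[5,5],[11,5],[12,4],[12,5],[16,6],[19,3],[19,5],[20,4],[20,5],[23,0],[30,1],[31,5],[32,5],[33,5],[38,2],[38,6]]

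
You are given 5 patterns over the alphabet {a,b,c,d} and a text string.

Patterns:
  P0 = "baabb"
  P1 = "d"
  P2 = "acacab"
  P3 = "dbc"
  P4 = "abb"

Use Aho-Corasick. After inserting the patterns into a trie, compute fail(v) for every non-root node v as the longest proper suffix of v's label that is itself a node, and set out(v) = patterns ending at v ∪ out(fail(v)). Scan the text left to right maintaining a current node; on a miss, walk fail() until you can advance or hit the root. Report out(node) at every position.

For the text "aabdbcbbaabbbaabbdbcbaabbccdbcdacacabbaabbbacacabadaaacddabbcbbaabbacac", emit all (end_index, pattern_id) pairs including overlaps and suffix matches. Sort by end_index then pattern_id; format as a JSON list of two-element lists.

Build:
Trie (insert patterns):
  n0 'ε': a→7 b→1 d→6
  n1 'b': a→2
  n2 'ba': a→3
  n3 'baa': b→4
  n4 'baab': b→5
  n5 'baabb': ·  ←P0
  n6 'd': b→13  ←P1
  n7 'a': b→15 c→8
  n8 'ac': a→9
  n9 'aca': c→10
  n10 'acac': a→11
  n11 'acaca': b→12
  n12 'acacab': ·  ←P2
  n13 'db': c→14
  n14 'dbc': ·  ←P3
  n15 'ab': b→16
  n16 'abb': ·  ←P4

Failure links (BFS by depth):
  fail(1) 'b': from fail(0)=0 chase 'b': 0 ⇒ 0;  out=∅∪out(0)=∅
  fail(6) 'd': from fail(0)=0 chase 'd': 0 ⇒ 0;  out={1}∪out(0)={1}
  fail(7) 'a': from fail(0)=0 chase 'a': 0 ⇒ 0;  out=∅∪out(0)=∅
  fail(2) 'ba': from fail(1)=0 chase 'a': 0 ⇒ 7;  out=∅∪out(7)=∅
  fail(8) 'ac': from fail(7)=0 chase 'c': 0 ⇒ 0;  out=∅∪out(0)=∅
  fail(13) 'db': from fail(6)=0 chase 'b': 0 ⇒ 1;  out=∅∪out(1)=∅
  fail(15) 'ab': from fail(7)=0 chase 'b': 0 ⇒ 1;  out=∅∪out(1)=∅
  fail(3) 'baa': from fail(2)=7 chase 'a': 7→0 ⇒ 7;  out=∅∪out(7)=∅
  fail(9) 'aca': from fail(8)=0 chase 'a': 0 ⇒ 7;  out=∅∪out(7)=∅
  fail(14) 'dbc': from fail(13)=1 chase 'c': 1→0 ⇒ 0;  out={3}∪out(0)={3}
  fail(16) 'abb': from fail(15)=1 chase 'b': 1→0 ⇒ 1;  out={4}∪out(1)={4}
  fail(4) 'baab': from fail(3)=7 chase 'b': 7 ⇒ 15;  out=∅∪out(15)=∅
  fail(10) 'acac': from fail(9)=7 chase 'c': 7 ⇒ 8;  out=∅∪out(8)=∅
  fail(5) 'baabb': from fail(4)=15 chase 'b': 15 ⇒ 16;  out={0}∪out(16)={0,4}
  fail(11) 'acaca': from fail(10)=8 chase 'a': 8 ⇒ 9;  out=∅∪out(9)=∅
  fail(12) 'acacab': from fail(11)=9 chase 'b': 9→7 ⇒ 15;  out={2}∪out(15)={2}

Text stream:
i=0 'a': node 0→7
i=1 'a': node 7→7 (via fail)
i=2 'b': node 7→15
i=3 'd': node 15→6 (via fail)  emit P1@[3:3]
i=4 'b': node 6→13
i=5 'c': node 13→14  emit P3@[3:5]
i=6 'b': node 14→1 (via fail)
i=7 'b': node 1→1 (via fail)
i=8 'a': node 1→2
i=9 'a': node 2→3
i=10 'b': node 3→4
i=11 'b': node 4→5  emit P0@[7:11],P4@[9:11]
i=12 'b': node 5→1 (via fail)
i=13 'a': node 1→2
i=14 'a': node 2→3
i=15 'b': node 3→4
i=16 'b': node 4→5  emit P0@[12:16],P4@[14:16]
i=17 'd': node 5→6 (via fail)  emit P1@[17:17]
i=18 'b': node 6→13
i=19 'c': node 13→14  emit P3@[17:19]
i=20 'b': node 14→1 (via fail)
i=21 'a': node 1→2
i=22 'a': node 2→3
i=23 'b': node 3→4
i=24 'b': node 4→5  emit P0@[20:24],P4@[22:24]
i=25 'c': node 5→0 (via fail)
i=26 'c': node 0→0
i=27 'd': node 0→6  emit P1@[27:27]
i=28 'b': node 6→13
i=29 'c': node 13→14  emit P3@[27:29]
i=30 'd': node 14→6 (via fail)  emit P1@[30:30]
i=31 'a': node 6→7 (via fail)
i=32 'c': node 7→8
i=33 'a': node 8→9
i=34 'c': node 9→10
i=35 'a': node 10→11
i=36 'b': node 11→12  emit P2@[31:36]
i=37 'b': node 12→16 (via fail)  emit P4@[35:37]
i=38 'a': node 16→2 (via fail)
i=39 'a': node 2→3
i=40 'b': node 3→4
i=41 'b': node 4→5  emit P0@[37:41],P4@[39:41]
i=42 'b': node 5→1 (via fail)
i=43 'a': node 1→2
i=44 'c': node 2→8 (via fail)
i=45 'a': node 8→9
i=46 'c': node 9→10
i=47 'a': node 10→11
i=48 'b': node 11→12  emit P2@[43:48]
i=49 'a': node 12→2 (via fail)
i=50 'd': node 2→6 (via fail)  emit P1@[50:50]
i=51 'a': node 6→7 (via fail)
i=52 'a': node 7→7 (via fail)
i=53 'a': node 7→7 (via fail)
i=54 'c': node 7→8
i=55 'd': node 8→6 (via fail)  emit P1@[55:55]
i=56 'd': node 6→6 (via fail)  emit P1@[56:56]
i=57 'a': node 6→7 (via fail)
i=58 'b': node 7→15
i=59 'b': node 15→16  emit P4@[57:59]
i=60 'c': node 16→0 (via fail)
i=61 'b': node 0→1
i=62 'b': node 1→1 (via fail)
i=63 'a': node 1→2
i=64 'a': node 2→3
i=65 'b': node 3→4
i=66 'b': node 4→5  emit P0@[62:66],P4@[64:66]
i=67 'a': node 5→2 (via fail)
i=68 'c': node 2→8 (via fail)
i=69 'a': node 8→9
i=70 'c': node 9→10

Result: [[3,1],[5,3],[11,0],[11,4],[16,0],[16,4],[17,1],[19,3],[24,0],[24,4],[27,1],[29,3],[30,1],[36,2],[37,4],[41,0],[41,4],[48,2],[50,1],[55,1],[56,1],[59,4],[66,0],[66,4]]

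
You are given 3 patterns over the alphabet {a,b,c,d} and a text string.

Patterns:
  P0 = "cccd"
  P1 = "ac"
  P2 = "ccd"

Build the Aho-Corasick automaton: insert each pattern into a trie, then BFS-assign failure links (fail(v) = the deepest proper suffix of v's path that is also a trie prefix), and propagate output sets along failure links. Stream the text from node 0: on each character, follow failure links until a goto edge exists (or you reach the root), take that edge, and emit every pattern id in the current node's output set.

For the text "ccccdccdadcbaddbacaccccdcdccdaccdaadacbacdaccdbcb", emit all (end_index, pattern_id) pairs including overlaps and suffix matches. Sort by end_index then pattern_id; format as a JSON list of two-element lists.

Build automaton:
Trie nodes:
  n0 'ε': a→5 c→1
  n1 'c': c→2
  n2 'cc': c→3 d→7
  n3 'ccc': d→4
  n4 'cccd': ·  [P0 ends]
  n5 'a': c→6
  n6 'ac': ·  [P1 ends]
  n7 'ccd': ·  [P2 ends]

Failure links (BFS by depth):
  n1('c'): parent n0 fail=0; on 'c' 0 → fail=0;  out ∅∪∅=∅
  n5('a'): parent n0 fail=0; on 'a' 0 → fail=0;  out ∅∪∅=∅
  n2('cc'): parent n1 fail=0; on 'c' 0 → fail=1;  out ∅∪∅=∅
  n6('ac'): parent n5 fail=0; on 'c' 0 → fail=1;  out {1}∪∅={1}
  n3('ccc'): parent n2 fail=1; on 'c' 1 → fail=2;  out ∅∪∅=∅
  n7('ccd'): parent n2 fail=1; on 'd' 1→0 → fail=0;  out {2}∪∅={2}
  n4('cccd'): parent n3 fail=2; on 'd' 2 → fail=7;  out {0}∪{2}={0,2}

Scan:
pos 0 'c': at 1
pos 1 'c': at 2
pos 2 'c': at 3
pos 3 'c': at 3 (fail-walked)
pos 4 'd': at 4  emit P0@[1:4],P2@[2:4]
pos 5 'c': at 1 (fail-walked)
pos 6 'c': at 2
pos 7 'd': at 7  emit P2@[5:7]
pos 8 'a': at 5 (fail-walked)
pos 9 'd': at 0 (fail-walked)
pos 10 'c': at 1
pos 11 'b': at 0 (fail-walked)
pos 12 'a': at 5
pos 13 'd': at 0 (fail-walked)
pos 14 'd': at 0
pos 15 'b': at 0
pos 16 'a': at 5
pos 17 'c': at 6  emit P1@[16:17]
pos 18 'a': at 5 (fail-walked)
pos 19 'c': at 6  emit P1@[18:19]
pos 20 'c': at 2 (fail-walked)
pos 21 'c': at 3
pos 22 'c': at 3 (fail-walked)
pos 23 'd': at 4  emit P0@[20:23],P2@[21:23]
pos 24 'c': at 1 (fail-walked)
pos 25 'd': at 0 (fail-walked)
pos 26 'c': at 1
pos 27 'c': at 2
pos 28 'd': at 7  emit P2@[26:28]
pos 29 'a': at 5 (fail-walked)
pos 30 'c': at 6  emit P1@[29:30]
pos 31 'c': at 2 (fail-walked)
pos 32 'd': at 7  emit P2@[30:32]
pos 33 'a': at 5 (fail-walked)
pos 34 'a': at 5 (fail-walked)
pos 35 'd': at 0 (fail-walked)
pos 36 'a': at 5
pos 37 'c': at 6  emit P1@[36:37]
pos 38 'b': at 0 (fail-walked)
pos 39 'a': at 5
pos 40 'c': at 6  emit P1@[39:40]
pos 41 'd': at 0 (fail-walked)
pos 42 'a': at 5
pos 43 'c': at 6  emit P1@[42:43]
pos 44 'c': at 2 (fail-walked)
pos 45 'd': at 7  emit P2@[43:45]
pos 46 'b': at 0 (fail-walked)
pos 47 'c': at 1
pos 48 'b': at 0 (fail-walked)

Matches: [[4,0],[4,2],[7,2],[17,1],[19,1],[23,0],[23,2],[28,2],[30,1],[32,2],[37,1],[40,1],[43,1],[45,2]]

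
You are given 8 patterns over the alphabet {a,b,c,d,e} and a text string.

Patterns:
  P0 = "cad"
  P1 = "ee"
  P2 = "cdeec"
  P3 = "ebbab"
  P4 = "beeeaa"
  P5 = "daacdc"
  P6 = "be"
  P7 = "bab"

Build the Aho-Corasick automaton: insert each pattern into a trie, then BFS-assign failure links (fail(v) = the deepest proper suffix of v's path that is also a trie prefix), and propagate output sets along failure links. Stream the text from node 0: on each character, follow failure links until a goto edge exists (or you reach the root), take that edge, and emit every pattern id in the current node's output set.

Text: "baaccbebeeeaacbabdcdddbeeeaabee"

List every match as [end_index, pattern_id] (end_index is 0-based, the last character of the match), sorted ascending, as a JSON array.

Construct AC machine:
Trie (insert patterns):
  0='ε' goto b→14 c→1 d→20 e→4
  1='c' goto a→2 d→6
  2='ca' goto d→3
  3='cad' goto ·  ←P0
  4='e' goto b→10 e→5
  5='ee' goto ·  ←P1
  6='cd' goto e→7
  7='cde' goto e→8
  8='cdee' goto c→9
  9='cdeec' goto ·  ←P2
  10='eb' goto b→11
  11='ebb' goto a→12
  12='ebba' goto b→13
  13='ebbab' goto ·  ←P3
  14='b' goto a→26 e→15
  15='be' goto e→16  ←P6
  16='bee' goto e→17
  17='beee' goto a→18
  18='beeea' goto a→19
  19='beeeaa' goto ·  ←P4
  20='d' goto a→21
  21='da' goto a→22
  22='daa' goto c→23
  23='daac' goto d→24
  24='daacd' goto c→25
  25='daacdc' goto ·  ←P5
  26='ba' goto b→27
  27='bab' goto ·  ←P7

Failure links (BFS by depth):
  n1('c'): parent n0 fail=0; on 'c' 0 → fail=0;  out ∅∪∅=∅
  n4('e'): parent n0 fail=0; on 'e' 0 → fail=0;  out ∅∪∅=∅
  n14('b'): parent n0 fail=0; on 'b' 0 → fail=0;  out ∅∪∅=∅
  n20('d'): parent n0 fail=0; on 'd' 0 → fail=0;  out ∅∪∅=∅
  n2('ca'): parent n1 fail=0; on 'a' 0 → fail=0;  out ∅∪∅=∅
  n5('ee'): parent n4 fail=0; on 'e' 0 → fail=4;  out {1}∪∅={1}
  n6('cd'): parent n1 fail=0; on 'd' 0 → fail=20;  out ∅∪∅=∅
  n10('eb'): parent n4 fail=0; on 'b' 0 → fail=14;  out ∅∪∅=∅
  n15('be'): parent n14 fail=0; on 'e' 0 → fail=4;  out {6}∪∅={6}
  n21('da'): parent n20 fail=0; on 'a' 0 → fail=0;  out ∅∪∅=∅
  n26('ba'): parent n14 fail=0; on 'a' 0 → fail=0;  out ∅∪∅=∅
  n3('cad'): parent n2 fail=0; on 'd' 0 → fail=20;  out {0}∪∅={0}
  n7('cde'): parent n6 fail=20; on 'e' 20→0 → fail=4;  out ∅∪∅=∅
  n11('ebb'): parent n10 fail=14; on 'b' 14→0 → fail=14;  out ∅∪∅=∅
  n16('bee'): parent n15 fail=4; on 'e' 4 → fail=5;  out ∅∪{1}={1}
  n22('daa'): parent n21 fail=0; on 'a' 0 → fail=0;  out ∅∪∅=∅
  n27('bab'): parent n26 fail=0; on 'b' 0 → fail=14;  out {7}∪∅={7}
  n8('cdee'): parent n7 fail=4; on 'e' 4 → fail=5;  out ∅∪{1}={1}
  n12('ebba'): parent n11 fail=14; on 'a' 14 → fail=26;  out ∅∪∅=∅
  n17('beee'): parent n16 fail=5; on 'e' 5→4 → fail=5;  out ∅∪{1}={1}
  n23('daac'): parent n22 fail=0; on 'c' 0 → fail=1;  out ∅∪∅=∅
  n9('cdeec'): parent n8 fail=5; on 'c' 5→4→0 → fail=1;  out {2}∪∅={2}
  n13('ebbab'): parent n12 fail=26; on 'b' 26 → fail=27;  out {3}∪{7}={3,7}
  n18('beeea'): parent n17 fail=5; on 'a' 5→4→0 → fail=0;  out ∅∪∅=∅
  n24('daacd'): parent n23 fail=1; on 'd' 1 → fail=6;  out ∅∪∅=∅
  n19('beeeaa'): parent n18 fail=0; on 'a' 0 → fail=0;  out {4}∪∅={4}
  n25('daacdc'): parent n24 fail=6; on 'c' 6→20→0 → fail=1;  out {5}∪∅={5}

Run:
i=0 'b': node 0→14
i=1 'a': node 14→26
i=2 'a': node 26→0 (via fail)
i=3 'c': node 0→1
i=4 'c': node 1→1 (via fail)
i=5 'b': node 1→14 (via fail)
i=6 'e': node 14→15  emit P6@[5:6]
i=7 'b': node 15→10 (via fail)
i=8 'e': node 10→15 (via fail)  emit P6@[7:8]
i=9 'e': node 15→16  emit P1@[8:9]
i=10 'e': node 16→17  emit P1@[9:10]
i=11 'a': node 17→18
i=12 'a': node 18→19  emit P4@[7:12]
i=13 'c': node 19→1 (via fail)
i=14 'b': node 1→14 (via fail)
i=15 'a': node 14→26
i=16 'b': node 26→27  emit P7@[14:16]
i=17 'd': node 27→20 (via fail)
i=18 'c': node 20→1 (via fail)
i=19 'd': node 1→6
i=20 'd': node 6→20 (via fail)
i=21 'd': node 20→20 (via fail)
i=22 'b': node 20→14 (via fail)
i=23 'e': node 14→15  emit P6@[22:23]
i=24 'e': node 15→16  emit P1@[23:24]
i=25 'e': node 16→17  emit P1@[24:25]
i=26 'a': node 17→18
i=27 'a': node 18→19  emit P4@[22:27]
i=28 'b': node 19→14 (via fail)
i=29 'e': node 14→15  emit P6@[28:29]
i=30 'e': node 15→16  emit P1@[29:30]

Result: [[6,6],[8,6],[9,1],[10,1],[12,4],[16,7],[23,6],[24,1],[25,1],[27,4],[29,6],[30,1]]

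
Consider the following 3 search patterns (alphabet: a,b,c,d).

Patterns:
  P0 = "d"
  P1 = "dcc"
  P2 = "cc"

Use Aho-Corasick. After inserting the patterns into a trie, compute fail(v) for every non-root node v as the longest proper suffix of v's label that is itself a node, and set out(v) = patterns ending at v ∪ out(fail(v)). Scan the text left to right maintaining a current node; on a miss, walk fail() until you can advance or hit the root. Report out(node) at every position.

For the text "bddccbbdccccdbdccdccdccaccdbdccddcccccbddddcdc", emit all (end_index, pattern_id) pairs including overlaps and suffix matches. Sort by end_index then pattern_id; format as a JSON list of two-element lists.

Build:
Trie (insert patterns):
  0='ε' goto c→4 d→1
  1='d' goto c→2  ←P0
  2='dc' goto c→3
  3='dcc' goto ·  ←P1
  4='c' goto c→5
  5='cc' goto ·  ←P2

BFS fail/out derivation:
  fail(1) 'd': from fail(0)=0 chase 'd': 0 ⇒ 0;  out={0}∪out(0)={0}
  fail(4) 'c': from fail(0)=0 chase 'c': 0 ⇒ 0;  out=∅∪out(0)=∅
  fail(2) 'dc': from fail(1)=0 chase 'c': 0 ⇒ 4;  out=∅∪out(4)=∅
  fail(5) 'cc': from fail(4)=0 chase 'c': 0 ⇒ 4;  out={2}∪out(4)={2}
  fail(3) 'dcc': from fail(2)=4 chase 'c': 4 ⇒ 5;  out={1}∪out(5)={1,2}

Scan:
[0] read 'b'  n0⇒n0
[1] read 'd'  n0⇒n1  → match P0@[1:1]
[2] read 'd'  n1⇒n1 (fail-walked)  → match P0@[2:2]
[3] read 'c'  n1⇒n2
[4] read 'c'  n2⇒n3  → match P1@[2:4],P2@[3:4]
[5] read 'b'  n3⇒n0 (fail-walked)
[6] read 'b'  n0⇒n0
[7] read 'd'  n0⇒n1  → match P0@[7:7]
[8] read 'c'  n1⇒n2
[9] read 'c'  n2⇒n3  → match P1@[7:9],P2@[8:9]
[10] read 'c'  n3⇒n5 (fail-walked)  → match P2@[9:10]
[11] read 'c'  n5⇒n5 (fail-walked)  → match P2@[10:11]
[12] read 'd'  n5⇒n1 (fail-walked)  → match P0@[12:12]
[13] read 'b'  n1⇒n0 (fail-walked)
[14] read 'd'  n0⇒n1  → match P0@[14:14]
[15] read 'c'  n1⇒n2
[16] read 'c'  n2⇒n3  → match P1@[14:16],P2@[15:16]
[17] read 'd'  n3⇒n1 (fail-walked)  → match P0@[17:17]
[18] read 'c'  n1⇒n2
[19] read 'c'  n2⇒n3  → match P1@[17:19],P2@[18:19]
[20] read 'd'  n3⇒n1 (fail-walked)  → match P0@[20:20]
[21] read 'c'  n1⇒n2
[22] read 'c'  n2⇒n3  → match P1@[20:22],P2@[21:22]
[23] read 'a'  n3⇒n0 (fail-walked)
[24] read 'c'  n0⇒n4
[25] read 'c'  n4⇒n5  → match P2@[24:25]
[26] read 'd'  n5⇒n1 (fail-walked)  → match P0@[26:26]
[27] read 'b'  n1⇒n0 (fail-walked)
[28] read 'd'  n0⇒n1  → match P0@[28:28]
[29] read 'c'  n1⇒n2
[30] read 'c'  n2⇒n3  → match P1@[28:30],P2@[29:30]
[31] read 'd'  n3⇒n1 (fail-walked)  → match P0@[31:31]
[32] read 'd'  n1⇒n1 (fail-walked)  → match P0@[32:32]
[33] read 'c'  n1⇒n2
[34] read 'c'  n2⇒n3  → match P1@[32:34],P2@[33:34]
[35] read 'c'  n3⇒n5 (fail-walked)  → match P2@[34:35]
[36] read 'c'  n5⇒n5 (fail-walked)  → match P2@[35:36]
[37] read 'c'  n5⇒n5 (fail-walked)  → match P2@[36:37]
[38] read 'b'  n5⇒n0 (fail-walked)
[39] read 'd'  n0⇒n1  → match P0@[39:39]
[40] read 'd'  n1⇒n1 (fail-walked)  → match P0@[40:40]
[41] read 'd'  n1⇒n1 (fail-walked)  → match P0@[41:41]
[42] read 'd'  n1⇒n1 (fail-walked)  → match P0@[42:42]
[43] read 'c'  n1⇒n2
[44] read 'd'  n2⇒n1 (fail-walked)  → match P0@[44:44]
[45] read 'c'  n1⇒n2

Matches: [[1,0],[2,0],[4,1],[4,2],[7,0],[9,1],[9,2],[10,2],[11,2],[12,0],[14,0],[16,1],[16,2],[17,0],[19,1],[19,2],[20,0],[22,1],[22,2],[25,2],[26,0],[28,0],[30,1],[30,2],[31,0],[32,0],[34,1],[34,2],[35,2],[36,2],[37,2],[39,0],[40,0],[41,0],[42,0],[44,0]]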